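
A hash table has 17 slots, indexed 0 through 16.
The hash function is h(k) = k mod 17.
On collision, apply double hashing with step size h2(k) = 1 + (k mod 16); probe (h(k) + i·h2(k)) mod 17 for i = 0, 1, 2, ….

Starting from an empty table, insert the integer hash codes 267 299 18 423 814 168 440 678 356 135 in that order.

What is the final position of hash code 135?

6

267: h=12 → slot 12
299: h=10 → slot 10
18: h=1 → slot 1
423: h=15 → slot 15
814: h=15, h2=15, probe 15,13 → slot 13
168: h=15, h2=9, probe 15,7 → slot 7
440: h=15, h2=9, probe 15,7,16 → slot 16
678: h=15, h2=7, probe 15,5 → slot 5
356: h=16, h2=5, probe 16,4 → slot 4
135: h=16, h2=8, probe 16,7,15,6 → slot 6
Table: [_, 18, _, _, 356, 678, 135, 168, _, _, 299, _, 267, 814, _, 423, 440]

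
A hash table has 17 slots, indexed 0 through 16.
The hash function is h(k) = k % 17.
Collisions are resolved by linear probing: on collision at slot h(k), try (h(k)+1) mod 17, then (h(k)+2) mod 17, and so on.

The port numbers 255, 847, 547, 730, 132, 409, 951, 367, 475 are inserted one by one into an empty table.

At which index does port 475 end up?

4

Insert 255: h=0, slot 0 empty => index 0.
Insert 847: h=14, slot 14 empty => index 14.
Insert 547: h=3, slot 3 empty => index 3.
Insert 730: h=16, slot 16 empty => index 16.
Insert 132: h=13, slot 13 empty => index 13.
Insert 409: h=1, slot 1 empty => index 1.
Insert 951: h=16, slots 16,0,1 occupied => index 2.
Insert 367: h=10, slot 10 empty => index 10.
Insert 475: h=16, slots 16,0,1,2,3 occupied => index 4.
Table: [255, 409, 951, 547, 475, _, _, _, _, _, 367, _, _, 132, 847, _, 730]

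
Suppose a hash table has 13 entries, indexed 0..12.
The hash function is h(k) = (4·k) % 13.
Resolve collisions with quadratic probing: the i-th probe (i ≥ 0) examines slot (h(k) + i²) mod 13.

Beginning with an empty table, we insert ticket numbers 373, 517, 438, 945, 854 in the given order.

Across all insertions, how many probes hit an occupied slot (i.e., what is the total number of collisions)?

373: h=10 => slot 10
517: h=1 => slot 1
438: h=10, probe 10,11 => slot 11
945: h=10, probe 10,11,1,6 => slot 6
854: h=10, probe 10,11,1,6,0 => slot 0
Table: [854, 517, ., ., ., ., 945, ., ., ., 373, 438, .]

8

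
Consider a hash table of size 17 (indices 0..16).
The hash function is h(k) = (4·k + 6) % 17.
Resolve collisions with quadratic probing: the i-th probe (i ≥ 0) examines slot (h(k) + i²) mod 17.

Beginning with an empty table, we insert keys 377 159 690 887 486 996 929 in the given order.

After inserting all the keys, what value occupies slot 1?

Insert 377: h=1, slot 1 empty → index 1.
Insert 159: h=13, slot 13 empty → index 13.
Insert 690: h=12, slot 12 empty → index 12.
Insert 887: h=1, slot 1 occupied → index 2.
Insert 486: h=12, slots 12,13 occupied → index 16.
Insert 996: h=12, slots 12,13,16 occupied → index 4.
Insert 929: h=16, slot 16 occupied → index 0.
Table: [929, 377, 887, ∅, 996, ∅, ∅, ∅, ∅, ∅, ∅, ∅, 690, 159, ∅, ∅, 486]

377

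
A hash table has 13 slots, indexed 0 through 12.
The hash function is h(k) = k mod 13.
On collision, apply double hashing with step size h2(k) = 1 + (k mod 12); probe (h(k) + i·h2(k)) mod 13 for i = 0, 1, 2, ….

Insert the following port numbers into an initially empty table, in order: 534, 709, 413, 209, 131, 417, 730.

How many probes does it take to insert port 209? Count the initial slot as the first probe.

Insert 534: h=1, slot 1 empty → index 1.
Insert 709: h=7, slot 7 empty → index 7.
Insert 413: h=10, slot 10 empty → index 10.
Insert 209: h=1, h2=6, slots 1,7 occupied → index 0.
Insert 131: h=1, h2=12, slots 1,0 occupied → index 12.
Insert 417: h=1, h2=10, slot 1 occupied → index 11.
Insert 730: h=2, slot 2 empty → index 2.
Table: [209, 534, 730, ., ., ., ., 709, ., ., 413, 417, 131]

3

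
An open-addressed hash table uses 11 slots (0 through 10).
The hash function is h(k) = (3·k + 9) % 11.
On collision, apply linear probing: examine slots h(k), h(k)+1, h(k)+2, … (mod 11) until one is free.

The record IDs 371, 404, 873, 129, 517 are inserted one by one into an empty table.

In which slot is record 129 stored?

2

371 hashes to 0; slot 0 is free -> place at 0.
404 hashes to 0; 0 taken -> place at 1.
873 hashes to 10; slot 10 is free -> place at 10.
129 hashes to 0; 0,1 taken -> place at 2.
517 hashes to 9; slot 9 is free -> place at 9.
Table: [371, 404, 129, _, _, _, _, _, _, 517, 873]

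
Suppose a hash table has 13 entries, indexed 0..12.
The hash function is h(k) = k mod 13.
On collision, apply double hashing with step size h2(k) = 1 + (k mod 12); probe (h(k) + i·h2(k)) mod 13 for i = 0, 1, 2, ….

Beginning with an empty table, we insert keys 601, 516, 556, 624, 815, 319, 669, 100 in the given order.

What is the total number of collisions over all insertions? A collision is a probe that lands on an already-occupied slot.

601: h=3 -> slot 3
516: h=9 -> slot 9
556: h=10 -> slot 10
624: h=0 -> slot 0
815: h=9, h2=12, probe 9,8 -> slot 8
319: h=7 -> slot 7
669: h=6 -> slot 6
100: h=9, h2=5, probe 9,1 -> slot 1
Table: [624, 100, _, 601, _, _, 669, 319, 815, 516, 556, _, _]

2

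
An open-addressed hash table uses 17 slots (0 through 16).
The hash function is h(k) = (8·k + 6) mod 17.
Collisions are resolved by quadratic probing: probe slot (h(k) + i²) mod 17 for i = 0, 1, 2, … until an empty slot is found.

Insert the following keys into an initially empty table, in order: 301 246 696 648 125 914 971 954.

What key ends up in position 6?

971

Insert 301: h=0, slot 0 empty => index 0.
Insert 246: h=2, slot 2 empty => index 2.
Insert 696: h=15, slot 15 empty => index 15.
Insert 648: h=5, slot 5 empty => index 5.
Insert 125: h=3, slot 3 empty => index 3.
Insert 914: h=8, slot 8 empty => index 8.
Insert 971: h=5, slot 5 occupied => index 6.
Insert 954: h=5, slots 5,6 occupied => index 9.
Table: [301, _, 246, 125, _, 648, 971, _, 914, 954, _, _, _, _, _, 696, _]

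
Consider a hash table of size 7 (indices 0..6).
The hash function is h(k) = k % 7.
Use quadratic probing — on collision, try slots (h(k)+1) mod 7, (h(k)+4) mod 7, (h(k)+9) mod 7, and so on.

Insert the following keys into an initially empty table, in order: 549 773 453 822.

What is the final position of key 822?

0

Insert 549: h=3, slot 3 empty -> index 3.
Insert 773: h=3, slot 3 occupied -> index 4.
Insert 453: h=5, slot 5 empty -> index 5.
Insert 822: h=3, slots 3,4 occupied -> index 0.
Table: [822, ., ., 549, 773, 453, .]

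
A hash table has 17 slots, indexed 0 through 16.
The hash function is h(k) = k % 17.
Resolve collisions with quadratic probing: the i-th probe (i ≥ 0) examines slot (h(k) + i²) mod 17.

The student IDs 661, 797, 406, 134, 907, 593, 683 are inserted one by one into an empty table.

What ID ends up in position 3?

683

Insert 661: h=15, slot 15 empty → index 15.
Insert 797: h=15, slot 15 occupied → index 16.
Insert 406: h=15, slots 15,16 occupied → index 2.
Insert 134: h=15, slots 15,16,2 occupied → index 7.
Insert 907: h=6, slot 6 empty → index 6.
Insert 593: h=15, slots 15,16,2,7 occupied → index 14.
Insert 683: h=3, slot 3 empty → index 3.
Table: [-, -, 406, 683, -, -, 907, 134, -, -, -, -, -, -, 593, 661, 797]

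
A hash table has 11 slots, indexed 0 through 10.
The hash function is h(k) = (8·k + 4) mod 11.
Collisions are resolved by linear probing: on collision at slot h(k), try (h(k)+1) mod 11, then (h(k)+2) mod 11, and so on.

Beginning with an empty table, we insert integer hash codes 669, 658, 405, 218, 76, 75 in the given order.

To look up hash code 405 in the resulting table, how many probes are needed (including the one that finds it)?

3

669: h=10 => slot 10
658: h=10, probe 10,0 => slot 0
405: h=10, probe 10,0,1 => slot 1
218: h=10, probe 10,0,1,2 => slot 2
76: h=7 => slot 7
75: h=10, probe 10,0,1,2,3 => slot 3
Table: [658, 405, 218, 75, _, _, _, 76, _, _, 669]
Lookup 405: h=10, probe 10,0,1 → found at 1.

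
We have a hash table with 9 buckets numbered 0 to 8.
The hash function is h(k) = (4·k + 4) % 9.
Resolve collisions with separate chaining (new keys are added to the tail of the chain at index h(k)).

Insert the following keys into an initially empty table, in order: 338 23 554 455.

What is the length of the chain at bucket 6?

Insert 338: h=6, bucket 6 empty → new chain.
Insert 23: h=6, bucket 6 nonempty → append to chain.
Insert 554: h=6, bucket 6 nonempty → append to chain.
Insert 455: h=6, bucket 6 nonempty → append to chain.
Final buckets:
0: ∅
1: ∅
2: ∅
3: ∅
4: ∅
5: ∅
6: 338 -> 23 -> 554 -> 455
7: ∅
8: ∅

4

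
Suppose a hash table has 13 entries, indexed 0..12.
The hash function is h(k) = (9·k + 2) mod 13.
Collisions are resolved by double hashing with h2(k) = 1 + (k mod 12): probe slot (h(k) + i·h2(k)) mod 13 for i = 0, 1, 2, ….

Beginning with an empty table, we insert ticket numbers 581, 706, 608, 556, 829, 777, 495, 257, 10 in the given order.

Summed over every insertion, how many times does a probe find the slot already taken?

7

581: h=5 -> slot 5
706: h=12 -> slot 12
608: h=1 -> slot 1
556: h=1, h2=5, probe 1,6 -> slot 6
829: h=1, h2=2, probe 1,3 -> slot 3
777: h=1, h2=10, probe 1,11 -> slot 11
495: h=11, h2=4, probe 11,2 -> slot 2
257: h=1, h2=6, probe 1,7 -> slot 7
10: h=1, h2=11, probe 1,12,10 -> slot 10
Table: [_, 608, 495, 829, _, 581, 556, 257, _, _, 10, 777, 706]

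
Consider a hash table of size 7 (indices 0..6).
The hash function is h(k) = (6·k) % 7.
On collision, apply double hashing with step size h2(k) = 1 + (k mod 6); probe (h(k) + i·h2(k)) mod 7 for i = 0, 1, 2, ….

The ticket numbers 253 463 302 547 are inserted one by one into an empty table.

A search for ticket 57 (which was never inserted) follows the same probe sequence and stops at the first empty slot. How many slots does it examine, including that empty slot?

3

Insert 253: h=6, slot 6 empty => index 6.
Insert 463: h=6, h2=2, slot 6 occupied => index 1.
Insert 302: h=6, h2=3, slot 6 occupied => index 2.
Insert 547: h=6, h2=2, slots 6,1 occupied => index 3.
Table: [—, 463, 302, 547, —, —, 253]
Lookup 57: h=6, h2=4, probe 6,3,0 → slot 0 empty, not found.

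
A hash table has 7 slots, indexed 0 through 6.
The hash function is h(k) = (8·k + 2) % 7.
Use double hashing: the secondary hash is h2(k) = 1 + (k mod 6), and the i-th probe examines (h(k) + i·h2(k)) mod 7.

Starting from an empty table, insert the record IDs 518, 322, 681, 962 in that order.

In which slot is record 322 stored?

0

518 hashes to 2; slot 2 is free → place at 2.
322 hashes to 2, h2=5; 2 taken → place at 0.
681 hashes to 4; slot 4 is free → place at 4.
962 hashes to 5; slot 5 is free → place at 5.
Table: [322, ., 518, ., 681, 962, .]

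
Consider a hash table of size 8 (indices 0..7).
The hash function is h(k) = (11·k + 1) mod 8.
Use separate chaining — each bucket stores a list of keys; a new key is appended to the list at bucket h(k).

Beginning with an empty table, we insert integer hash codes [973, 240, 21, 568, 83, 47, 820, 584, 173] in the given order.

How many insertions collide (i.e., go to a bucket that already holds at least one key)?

Insert 973: h=0, bucket 0 empty -> new chain.
Insert 240: h=1, bucket 1 empty -> new chain.
Insert 21: h=0, bucket 0 nonempty -> append to chain.
Insert 568: h=1, bucket 1 nonempty -> append to chain.
Insert 83: h=2, bucket 2 empty -> new chain.
Insert 47: h=6, bucket 6 empty -> new chain.
Insert 820: h=5, bucket 5 empty -> new chain.
Insert 584: h=1, bucket 1 nonempty -> append to chain.
Insert 173: h=0, bucket 0 nonempty -> append to chain.
Final buckets:
0: 973 -> 21 -> 173
1: 240 -> 568 -> 584
2: 83
3: _
4: _
5: 820
6: 47
7: _

4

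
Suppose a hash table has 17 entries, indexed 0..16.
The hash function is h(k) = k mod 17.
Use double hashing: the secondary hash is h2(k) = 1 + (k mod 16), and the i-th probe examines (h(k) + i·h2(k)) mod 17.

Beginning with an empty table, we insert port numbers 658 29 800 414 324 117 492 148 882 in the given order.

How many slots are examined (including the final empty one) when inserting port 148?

2

Insert 658: h=12, slot 12 empty => index 12.
Insert 29: h=12, h2=14, slot 12 occupied => index 9.
Insert 800: h=1, slot 1 empty => index 1.
Insert 414: h=6, slot 6 empty => index 6.
Insert 324: h=1, h2=5, slots 1,6 occupied => index 11.
Insert 117: h=15, slot 15 empty => index 15.
Insert 492: h=16, slot 16 empty => index 16.
Insert 148: h=12, h2=5, slot 12 occupied => index 0.
Insert 882: h=15, h2=3, slots 15,1 occupied => index 4.
Table: [148, 800, ∅, ∅, 882, ∅, 414, ∅, ∅, 29, ∅, 324, 658, ∅, ∅, 117, 492]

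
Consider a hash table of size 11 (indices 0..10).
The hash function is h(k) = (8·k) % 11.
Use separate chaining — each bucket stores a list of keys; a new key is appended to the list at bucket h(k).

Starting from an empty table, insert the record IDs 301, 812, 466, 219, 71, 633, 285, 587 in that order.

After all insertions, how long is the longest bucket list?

3

Insert 301: h=10, bucket 10 empty -> new chain.
Insert 812: h=6, bucket 6 empty -> new chain.
Insert 466: h=10, bucket 10 nonempty -> append to chain.
Insert 219: h=3, bucket 3 empty -> new chain.
Insert 71: h=7, bucket 7 empty -> new chain.
Insert 633: h=4, bucket 4 empty -> new chain.
Insert 285: h=3, bucket 3 nonempty -> append to chain.
Insert 587: h=10, bucket 10 nonempty -> append to chain.
Final buckets:
0: -
1: -
2: -
3: 219 -> 285
4: 633
5: -
6: 812
7: 71
8: -
9: -
10: 301 -> 466 -> 587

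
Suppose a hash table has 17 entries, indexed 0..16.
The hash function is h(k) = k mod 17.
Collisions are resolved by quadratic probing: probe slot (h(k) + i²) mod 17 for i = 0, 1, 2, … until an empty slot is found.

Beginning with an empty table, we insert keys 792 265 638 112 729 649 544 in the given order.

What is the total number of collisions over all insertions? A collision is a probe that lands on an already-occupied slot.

Insert 792: h=10, slot 10 empty → index 10.
Insert 265: h=10, slot 10 occupied → index 11.
Insert 638: h=9, slot 9 empty → index 9.
Insert 112: h=10, slots 10,11 occupied → index 14.
Insert 729: h=15, slot 15 empty → index 15.
Insert 649: h=3, slot 3 empty → index 3.
Insert 544: h=0, slot 0 empty → index 0.
Table: [544, _, _, 649, _, _, _, _, _, 638, 792, 265, _, _, 112, 729, _]

3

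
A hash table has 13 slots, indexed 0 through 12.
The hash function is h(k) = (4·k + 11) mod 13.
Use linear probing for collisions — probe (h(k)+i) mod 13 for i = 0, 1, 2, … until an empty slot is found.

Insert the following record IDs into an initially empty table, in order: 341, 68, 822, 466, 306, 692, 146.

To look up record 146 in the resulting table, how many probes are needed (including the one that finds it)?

341: h=10 => slot 10
68: h=10, probe 10,11 => slot 11
822: h=10, probe 10,11,12 => slot 12
466: h=3 => slot 3
306: h=0 => slot 0
692: h=10, probe 10,11,12,0,1 => slot 1
146: h=10, probe 10,11,12,0,1,2 => slot 2
Table: [306, 692, 146, 466, _, _, _, _, _, _, 341, 68, 822]
Lookup 146: h=10, probe 10,11,12,0,1,2 → found at 2.

6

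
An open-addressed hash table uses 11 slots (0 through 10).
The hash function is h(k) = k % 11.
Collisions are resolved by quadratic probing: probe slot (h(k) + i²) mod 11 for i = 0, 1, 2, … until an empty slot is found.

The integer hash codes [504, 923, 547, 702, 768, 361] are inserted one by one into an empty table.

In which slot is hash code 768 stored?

7

504 hashes to 9; slot 9 is free → place at 9.
923 hashes to 10; slot 10 is free → place at 10.
547 hashes to 8; slot 8 is free → place at 8.
702 hashes to 9; 9,10 taken → place at 2.
768 hashes to 9; 9,10,2 taken → place at 7.
361 hashes to 9; 9,10,2,7 taken → place at 3.
Table: [-, -, 702, 361, -, -, -, 768, 547, 504, 923]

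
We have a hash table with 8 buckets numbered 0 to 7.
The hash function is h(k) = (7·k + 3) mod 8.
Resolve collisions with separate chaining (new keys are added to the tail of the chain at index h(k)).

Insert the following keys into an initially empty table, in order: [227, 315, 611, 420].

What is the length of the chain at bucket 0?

3

227 -> bucket 0
315 -> bucket 0 (collision)
611 -> bucket 0 (collision)
420 -> bucket 7
Final buckets:
0: 227 -> 315 -> 611
1: —
2: —
3: —
4: —
5: —
6: —
7: 420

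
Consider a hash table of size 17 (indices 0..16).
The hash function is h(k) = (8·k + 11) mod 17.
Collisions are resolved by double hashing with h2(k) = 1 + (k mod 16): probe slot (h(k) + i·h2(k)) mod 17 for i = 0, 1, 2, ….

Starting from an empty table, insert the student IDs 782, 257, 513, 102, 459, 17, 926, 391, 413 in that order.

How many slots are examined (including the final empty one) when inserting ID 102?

3

782: h=11 => slot 11
257: h=10 => slot 10
513: h=1 => slot 1
102: h=11, h2=7, probe 11,1,8 => slot 8
459: h=11, h2=12, probe 11,6 => slot 6
17: h=11, h2=2, probe 11,13 => slot 13
926: h=7 => slot 7
391: h=11, h2=8, probe 11,2 => slot 2
413: h=0 => slot 0
Table: [413, 513, 391, —, —, —, 459, 926, 102, —, 257, 782, —, 17, —, —, —]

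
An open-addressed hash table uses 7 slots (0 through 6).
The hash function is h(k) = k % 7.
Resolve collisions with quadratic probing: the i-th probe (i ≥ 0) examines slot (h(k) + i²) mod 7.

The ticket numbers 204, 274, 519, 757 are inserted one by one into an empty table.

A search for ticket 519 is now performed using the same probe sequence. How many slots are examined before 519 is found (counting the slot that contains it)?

Insert 204: h=1, slot 1 empty -> index 1.
Insert 274: h=1, slot 1 occupied -> index 2.
Insert 519: h=1, slots 1,2 occupied -> index 5.
Insert 757: h=1, slots 1,2,5 occupied -> index 3.
Table: [_, 204, 274, 757, _, 519, _]
Lookup 519: h=1, probe 1,2,5 → found at 5.

3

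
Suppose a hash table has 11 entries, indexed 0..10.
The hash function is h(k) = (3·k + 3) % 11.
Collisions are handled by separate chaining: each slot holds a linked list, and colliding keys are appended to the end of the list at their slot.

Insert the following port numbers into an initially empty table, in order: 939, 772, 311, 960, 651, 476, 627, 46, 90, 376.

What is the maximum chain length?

5

939 → bucket 4
772 → bucket 9
311 → bucket 1
960 → bucket 1 (collision)
651 → bucket 9 (collision)
476 → bucket 1 (collision)
627 → bucket 3
46 → bucket 9 (collision)
90 → bucket 9 (collision)
376 → bucket 9 (collision)
Final buckets:
0: -
1: 311 -> 960 -> 476
2: -
3: 627
4: 939
5: -
6: -
7: -
8: -
9: 772 -> 651 -> 46 -> 90 -> 376
10: -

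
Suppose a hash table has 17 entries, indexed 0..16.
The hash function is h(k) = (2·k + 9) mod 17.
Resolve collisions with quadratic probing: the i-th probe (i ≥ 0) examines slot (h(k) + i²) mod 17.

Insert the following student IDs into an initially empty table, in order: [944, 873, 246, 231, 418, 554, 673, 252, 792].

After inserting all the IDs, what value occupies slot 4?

944: h=10 -> slot 10
873: h=4 -> slot 4
246: h=8 -> slot 8
231: h=12 -> slot 12
418: h=12, probe 12,13 -> slot 13
554: h=12, probe 12,13,16 -> slot 16
673: h=12, probe 12,13,16,4,11 -> slot 11
252: h=3 -> slot 3
792: h=12, probe 12,13,16,4,11,3,14 -> slot 14
Table: [-, -, -, 252, 873, -, -, -, 246, -, 944, 673, 231, 418, 792, -, 554]

873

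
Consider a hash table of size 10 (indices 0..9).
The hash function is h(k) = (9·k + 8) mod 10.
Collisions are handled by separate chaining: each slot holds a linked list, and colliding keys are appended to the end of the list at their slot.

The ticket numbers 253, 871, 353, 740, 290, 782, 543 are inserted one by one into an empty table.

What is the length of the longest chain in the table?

3

253 -> bucket 5
871 -> bucket 7
353 -> bucket 5 (collision)
740 -> bucket 8
290 -> bucket 8 (collision)
782 -> bucket 6
543 -> bucket 5 (collision)
Final buckets:
0: —
1: —
2: —
3: —
4: —
5: 253 -> 353 -> 543
6: 782
7: 871
8: 740 -> 290
9: —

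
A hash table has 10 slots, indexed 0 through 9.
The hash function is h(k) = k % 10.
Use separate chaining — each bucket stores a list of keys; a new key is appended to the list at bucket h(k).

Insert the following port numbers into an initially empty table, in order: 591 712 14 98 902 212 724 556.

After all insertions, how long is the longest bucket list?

3

Insert 591: h=1, bucket 1 empty → new chain.
Insert 712: h=2, bucket 2 empty → new chain.
Insert 14: h=4, bucket 4 empty → new chain.
Insert 98: h=8, bucket 8 empty → new chain.
Insert 902: h=2, bucket 2 nonempty → append to chain.
Insert 212: h=2, bucket 2 nonempty → append to chain.
Insert 724: h=4, bucket 4 nonempty → append to chain.
Insert 556: h=6, bucket 6 empty → new chain.
Final buckets:
0: -
1: 591
2: 712 -> 902 -> 212
3: -
4: 14 -> 724
5: -
6: 556
7: -
8: 98
9: -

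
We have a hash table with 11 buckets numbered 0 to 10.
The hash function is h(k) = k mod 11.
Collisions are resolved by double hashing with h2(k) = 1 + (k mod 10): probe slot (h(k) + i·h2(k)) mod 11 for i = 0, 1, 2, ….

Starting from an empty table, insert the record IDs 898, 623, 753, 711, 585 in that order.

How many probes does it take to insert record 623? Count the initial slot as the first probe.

Insert 898: h=7, slot 7 empty -> index 7.
Insert 623: h=7, h2=4, slot 7 occupied -> index 0.
Insert 753: h=5, slot 5 empty -> index 5.
Insert 711: h=7, h2=2, slot 7 occupied -> index 9.
Insert 585: h=2, slot 2 empty -> index 2.
Table: [623, —, 585, —, —, 753, —, 898, —, 711, —]

2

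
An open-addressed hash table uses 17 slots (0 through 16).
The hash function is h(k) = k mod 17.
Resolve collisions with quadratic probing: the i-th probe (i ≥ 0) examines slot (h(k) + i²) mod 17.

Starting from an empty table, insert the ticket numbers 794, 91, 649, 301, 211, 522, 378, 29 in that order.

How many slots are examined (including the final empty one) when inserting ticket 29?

Insert 794: h=12, slot 12 empty => index 12.
Insert 91: h=6, slot 6 empty => index 6.
Insert 649: h=3, slot 3 empty => index 3.
Insert 301: h=12, slot 12 occupied => index 13.
Insert 211: h=7, slot 7 empty => index 7.
Insert 522: h=12, slots 12,13 occupied => index 16.
Insert 378: h=4, slot 4 empty => index 4.
Insert 29: h=12, slots 12,13,16,4 occupied => index 11.
Table: [., ., ., 649, 378, ., 91, 211, ., ., ., 29, 794, 301, ., ., 522]

5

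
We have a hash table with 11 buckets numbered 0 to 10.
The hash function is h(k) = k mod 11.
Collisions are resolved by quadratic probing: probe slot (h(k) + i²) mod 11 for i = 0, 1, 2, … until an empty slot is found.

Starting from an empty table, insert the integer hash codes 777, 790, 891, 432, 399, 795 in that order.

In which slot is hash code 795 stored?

Insert 777: h=7, slot 7 empty => index 7.
Insert 790: h=9, slot 9 empty => index 9.
Insert 891: h=0, slot 0 empty => index 0.
Insert 432: h=3, slot 3 empty => index 3.
Insert 399: h=3, slot 3 occupied => index 4.
Insert 795: h=3, slots 3,4,7 occupied => index 1.
Table: [891, 795, -, 432, 399, -, -, 777, -, 790, -]

1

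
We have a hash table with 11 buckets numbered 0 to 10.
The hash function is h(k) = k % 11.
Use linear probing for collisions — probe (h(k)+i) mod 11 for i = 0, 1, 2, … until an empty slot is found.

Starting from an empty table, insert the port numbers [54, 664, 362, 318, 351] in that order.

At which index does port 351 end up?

2

Insert 54: h=10, slot 10 empty → index 10.
Insert 664: h=4, slot 4 empty → index 4.
Insert 362: h=10, slot 10 occupied → index 0.
Insert 318: h=10, slots 10,0 occupied → index 1.
Insert 351: h=10, slots 10,0,1 occupied → index 2.
Table: [362, 318, 351, ∅, 664, ∅, ∅, ∅, ∅, ∅, 54]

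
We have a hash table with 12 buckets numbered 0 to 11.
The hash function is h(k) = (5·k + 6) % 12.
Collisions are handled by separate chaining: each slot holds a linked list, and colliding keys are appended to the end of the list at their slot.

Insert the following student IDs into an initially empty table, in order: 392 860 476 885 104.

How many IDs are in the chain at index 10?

4

392 → bucket 10
860 → bucket 10 (collision)
476 → bucket 10 (collision)
885 → bucket 3
104 → bucket 10 (collision)
Final buckets:
0: ∅
1: ∅
2: ∅
3: 885
4: ∅
5: ∅
6: ∅
7: ∅
8: ∅
9: ∅
10: 392 -> 860 -> 476 -> 104
11: ∅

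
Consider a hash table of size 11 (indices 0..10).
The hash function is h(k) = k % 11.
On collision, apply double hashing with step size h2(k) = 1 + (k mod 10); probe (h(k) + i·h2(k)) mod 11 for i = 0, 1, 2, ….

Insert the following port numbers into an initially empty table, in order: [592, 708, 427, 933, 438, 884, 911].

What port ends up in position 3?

884

592 hashes to 9; slot 9 is free -> place at 9.
708 hashes to 4; slot 4 is free -> place at 4.
427 hashes to 9, h2=8; 9 taken -> place at 6.
933 hashes to 9, h2=4; 9 taken -> place at 2.
438 hashes to 9, h2=9; 9 taken -> place at 7.
884 hashes to 4, h2=5; 4,9 taken -> place at 3.
911 hashes to 9, h2=2; 9 taken -> place at 0.
Table: [911, ∅, 933, 884, 708, ∅, 427, 438, ∅, 592, ∅]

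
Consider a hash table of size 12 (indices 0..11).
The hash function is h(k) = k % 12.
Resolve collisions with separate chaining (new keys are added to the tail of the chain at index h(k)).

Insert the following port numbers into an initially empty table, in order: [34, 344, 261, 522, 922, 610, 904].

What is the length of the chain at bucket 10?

3

34 -> bucket 10
344 -> bucket 8
261 -> bucket 9
522 -> bucket 6
922 -> bucket 10 (collision)
610 -> bucket 10 (collision)
904 -> bucket 4
Final buckets:
0: —
1: —
2: —
3: —
4: 904
5: —
6: 522
7: —
8: 344
9: 261
10: 34 -> 922 -> 610
11: —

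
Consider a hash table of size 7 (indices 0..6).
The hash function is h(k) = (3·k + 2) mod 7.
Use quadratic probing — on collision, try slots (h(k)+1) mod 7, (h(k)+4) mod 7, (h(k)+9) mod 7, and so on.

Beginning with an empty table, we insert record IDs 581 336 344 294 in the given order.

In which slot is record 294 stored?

Insert 581: h=2, slot 2 empty → index 2.
Insert 336: h=2, slot 2 occupied → index 3.
Insert 344: h=5, slot 5 empty → index 5.
Insert 294: h=2, slots 2,3 occupied → index 6.
Table: [∅, ∅, 581, 336, ∅, 344, 294]

6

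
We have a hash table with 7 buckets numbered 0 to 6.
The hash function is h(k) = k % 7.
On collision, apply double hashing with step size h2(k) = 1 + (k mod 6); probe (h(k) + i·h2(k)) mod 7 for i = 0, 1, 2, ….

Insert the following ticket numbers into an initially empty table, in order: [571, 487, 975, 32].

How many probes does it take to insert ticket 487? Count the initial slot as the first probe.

2

571 hashes to 4; slot 4 is free -> place at 4.
487 hashes to 4, h2=2; 4 taken -> place at 6.
975 hashes to 2; slot 2 is free -> place at 2.
32 hashes to 4, h2=3; 4 taken -> place at 0.
Table: [32, —, 975, —, 571, —, 487]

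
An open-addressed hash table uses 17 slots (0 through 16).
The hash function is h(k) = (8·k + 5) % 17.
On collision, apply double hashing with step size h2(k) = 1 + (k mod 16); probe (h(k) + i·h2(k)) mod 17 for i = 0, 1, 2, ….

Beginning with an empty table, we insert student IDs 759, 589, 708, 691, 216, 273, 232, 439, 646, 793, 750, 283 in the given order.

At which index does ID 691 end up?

759 hashes to 8; slot 8 is free => place at 8.
589 hashes to 8, h2=14; 8 taken => place at 5.
708 hashes to 8, h2=5; 8 taken => place at 13.
691 hashes to 8, h2=4; 8 taken => place at 12.
216 hashes to 16; slot 16 is free => place at 16.
273 hashes to 13, h2=2; 13 taken => place at 15.
232 hashes to 8, h2=9; 8 taken => place at 0.
439 hashes to 15, h2=8; 15 taken => place at 6.
646 hashes to 5, h2=7; 5,12 taken => place at 2.
793 hashes to 8, h2=10; 8 taken => place at 1.
750 hashes to 4; slot 4 is free => place at 4.
283 hashes to 8, h2=12; 8 taken => place at 3.
Table: [232, 793, 646, 283, 750, 589, 439, -, 759, -, -, -, 691, 708, -, 273, 216]

12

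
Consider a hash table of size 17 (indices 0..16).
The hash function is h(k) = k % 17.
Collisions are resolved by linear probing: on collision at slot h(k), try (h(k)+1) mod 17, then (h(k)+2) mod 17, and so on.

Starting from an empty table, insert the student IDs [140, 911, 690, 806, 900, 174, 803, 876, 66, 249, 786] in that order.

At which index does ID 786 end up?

140: h=4 → slot 4
911: h=10 → slot 10
690: h=10, probe 10,11 → slot 11
806: h=7 → slot 7
900: h=16 → slot 16
174: h=4, probe 4,5 → slot 5
803: h=4, probe 4,5,6 → slot 6
876: h=9 → slot 9
66: h=15 → slot 15
249: h=11, probe 11,12 → slot 12
786: h=4, probe 4,5,6,7,8 → slot 8
Table: [—, —, —, —, 140, 174, 803, 806, 786, 876, 911, 690, 249, —, —, 66, 900]

8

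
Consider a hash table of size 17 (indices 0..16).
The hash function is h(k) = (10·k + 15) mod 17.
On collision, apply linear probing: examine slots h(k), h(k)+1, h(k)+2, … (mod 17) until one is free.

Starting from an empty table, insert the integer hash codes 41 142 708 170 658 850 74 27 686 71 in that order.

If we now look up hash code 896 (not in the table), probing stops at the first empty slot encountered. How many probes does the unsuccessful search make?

41: h=0 -> slot 0
142: h=7 -> slot 7
708: h=6 -> slot 6
170: h=15 -> slot 15
658: h=16 -> slot 16
850: h=15, probe 15,16,0,1 -> slot 1
74: h=7, probe 7,8 -> slot 8
27: h=13 -> slot 13
686: h=7, probe 7,8,9 -> slot 9
71: h=11 -> slot 11
Table: [41, 850, _, _, _, _, 708, 142, 74, 686, _, 71, _, 27, _, 170, 658]
Lookup 896: h=16, probe 16,0,1,2 → slot 2 empty, not found.

4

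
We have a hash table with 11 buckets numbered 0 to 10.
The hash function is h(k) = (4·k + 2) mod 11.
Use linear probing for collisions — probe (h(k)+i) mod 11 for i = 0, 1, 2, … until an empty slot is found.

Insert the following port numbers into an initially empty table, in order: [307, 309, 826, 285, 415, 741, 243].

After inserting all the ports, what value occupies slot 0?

Insert 307: h=9, slot 9 empty => index 9.
Insert 309: h=6, slot 6 empty => index 6.
Insert 826: h=6, slot 6 occupied => index 7.
Insert 285: h=9, slot 9 occupied => index 10.
Insert 415: h=1, slot 1 empty => index 1.
Insert 741: h=7, slot 7 occupied => index 8.
Insert 243: h=6, slots 6,7,8,9,10 occupied => index 0.
Table: [243, 415, -, -, -, -, 309, 826, 741, 307, 285]

243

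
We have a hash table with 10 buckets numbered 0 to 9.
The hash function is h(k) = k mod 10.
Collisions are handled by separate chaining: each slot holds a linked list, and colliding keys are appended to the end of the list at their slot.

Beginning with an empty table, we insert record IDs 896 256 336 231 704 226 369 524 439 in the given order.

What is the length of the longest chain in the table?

4

896 → bucket 6
256 → bucket 6 (collision)
336 → bucket 6 (collision)
231 → bucket 1
704 → bucket 4
226 → bucket 6 (collision)
369 → bucket 9
524 → bucket 4 (collision)
439 → bucket 9 (collision)
Final buckets:
0: .
1: 231
2: .
3: .
4: 704 -> 524
5: .
6: 896 -> 256 -> 336 -> 226
7: .
8: .
9: 369 -> 439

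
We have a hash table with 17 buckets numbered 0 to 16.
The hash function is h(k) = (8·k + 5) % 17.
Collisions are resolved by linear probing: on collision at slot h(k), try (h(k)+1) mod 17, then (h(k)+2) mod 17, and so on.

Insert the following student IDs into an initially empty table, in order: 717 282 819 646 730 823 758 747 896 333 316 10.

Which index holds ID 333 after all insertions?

2

717: h=12 => slot 12
282: h=0 => slot 0
819: h=12, probe 12,13 => slot 13
646: h=5 => slot 5
730: h=14 => slot 14
823: h=10 => slot 10
758: h=0, probe 0,1 => slot 1
747: h=14, probe 14,15 => slot 15
896: h=16 => slot 16
333: h=0, probe 0,1,2 => slot 2
316: h=0, probe 0,1,2,3 => slot 3
10: h=0, probe 0,1,2,3,4 => slot 4
Table: [282, 758, 333, 316, 10, 646, _, _, _, _, 823, _, 717, 819, 730, 747, 896]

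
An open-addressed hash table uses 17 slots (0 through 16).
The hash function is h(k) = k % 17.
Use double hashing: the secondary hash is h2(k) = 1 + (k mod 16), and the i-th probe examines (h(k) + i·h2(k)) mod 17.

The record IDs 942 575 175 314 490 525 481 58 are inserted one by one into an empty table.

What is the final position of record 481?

942: h=7 -> slot 7
575: h=14 -> slot 14
175: h=5 -> slot 5
314: h=8 -> slot 8
490: h=14, h2=11, probe 14,8,2 -> slot 2
525: h=15 -> slot 15
481: h=5, h2=2, probe 5,7,9 -> slot 9
58: h=7, h2=11, probe 7,1 -> slot 1
Table: [—, 58, 490, —, —, 175, —, 942, 314, 481, —, —, —, —, 575, 525, —]

9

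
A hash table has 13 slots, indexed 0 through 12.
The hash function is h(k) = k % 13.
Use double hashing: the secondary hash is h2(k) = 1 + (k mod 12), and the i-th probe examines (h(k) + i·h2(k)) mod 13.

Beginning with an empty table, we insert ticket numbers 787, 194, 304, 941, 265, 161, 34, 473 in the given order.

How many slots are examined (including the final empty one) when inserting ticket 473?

787: h=7 -> slot 7
194: h=12 -> slot 12
304: h=5 -> slot 5
941: h=5, h2=6, probe 5,11 -> slot 11
265: h=5, h2=2, probe 5,7,9 -> slot 9
161: h=5, h2=6, probe 5,11,4 -> slot 4
34: h=8 -> slot 8
473: h=5, h2=6, probe 5,11,4,10 -> slot 10
Table: [_, _, _, _, 161, 304, _, 787, 34, 265, 473, 941, 194]

4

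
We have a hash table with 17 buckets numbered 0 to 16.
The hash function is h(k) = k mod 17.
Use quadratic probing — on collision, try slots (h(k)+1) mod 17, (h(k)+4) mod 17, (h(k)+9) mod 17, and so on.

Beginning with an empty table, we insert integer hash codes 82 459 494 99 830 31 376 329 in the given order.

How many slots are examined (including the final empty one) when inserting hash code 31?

82: h=14 → slot 14
459: h=0 → slot 0
494: h=1 → slot 1
99: h=14, probe 14,15 → slot 15
830: h=14, probe 14,15,1,6 → slot 6
31: h=14, probe 14,15,1,6,13 → slot 13
376: h=2 → slot 2
329: h=6, probe 6,7 → slot 7
Table: [459, 494, 376, -, -, -, 830, 329, -, -, -, -, -, 31, 82, 99, -]

5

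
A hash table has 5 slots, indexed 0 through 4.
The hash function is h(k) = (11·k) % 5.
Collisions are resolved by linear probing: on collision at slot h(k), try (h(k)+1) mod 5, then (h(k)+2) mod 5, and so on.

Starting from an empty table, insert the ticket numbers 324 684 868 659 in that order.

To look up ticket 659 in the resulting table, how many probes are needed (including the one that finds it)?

3

324: h=4 → slot 4
684: h=4, probe 4,0 → slot 0
868: h=3 → slot 3
659: h=4, probe 4,0,1 → slot 1
Table: [684, 659, _, 868, 324]
Lookup 659: h=4, probe 4,0,1 → found at 1.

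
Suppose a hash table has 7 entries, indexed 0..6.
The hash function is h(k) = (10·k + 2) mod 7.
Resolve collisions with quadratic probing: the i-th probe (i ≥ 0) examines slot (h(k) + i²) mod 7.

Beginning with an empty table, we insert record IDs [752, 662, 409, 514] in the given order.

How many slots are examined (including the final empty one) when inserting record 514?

3

Insert 752: h=4, slot 4 empty -> index 4.
Insert 662: h=0, slot 0 empty -> index 0.
Insert 409: h=4, slot 4 occupied -> index 5.
Insert 514: h=4, slots 4,5 occupied -> index 1.
Table: [662, 514, —, —, 752, 409, —]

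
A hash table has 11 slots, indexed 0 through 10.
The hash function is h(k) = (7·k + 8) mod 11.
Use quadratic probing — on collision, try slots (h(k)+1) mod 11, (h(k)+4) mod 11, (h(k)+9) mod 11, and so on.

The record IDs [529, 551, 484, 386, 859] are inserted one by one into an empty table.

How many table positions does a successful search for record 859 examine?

5

529 hashes to 4; slot 4 is free => place at 4.
551 hashes to 4; 4 taken => place at 5.
484 hashes to 8; slot 8 is free => place at 8.
386 hashes to 4; 4,5,8 taken => place at 2.
859 hashes to 4; 4,5,8,2 taken => place at 9.
Table: [., ., 386, ., 529, 551, ., ., 484, 859, .]
Lookup 859: h=4, probe 4,5,8,2,9 → found at 9.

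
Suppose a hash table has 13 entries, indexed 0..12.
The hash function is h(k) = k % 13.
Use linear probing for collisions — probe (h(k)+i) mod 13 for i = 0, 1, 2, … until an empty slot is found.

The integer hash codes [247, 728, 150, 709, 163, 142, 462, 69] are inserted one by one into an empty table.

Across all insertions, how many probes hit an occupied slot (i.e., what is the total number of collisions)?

247: h=0 -> slot 0
728: h=0, probe 0,1 -> slot 1
150: h=7 -> slot 7
709: h=7, probe 7,8 -> slot 8
163: h=7, probe 7,8,9 -> slot 9
142: h=12 -> slot 12
462: h=7, probe 7,8,9,10 -> slot 10
69: h=4 -> slot 4
Table: [247, 728, —, —, 69, —, —, 150, 709, 163, 462, —, 142]

7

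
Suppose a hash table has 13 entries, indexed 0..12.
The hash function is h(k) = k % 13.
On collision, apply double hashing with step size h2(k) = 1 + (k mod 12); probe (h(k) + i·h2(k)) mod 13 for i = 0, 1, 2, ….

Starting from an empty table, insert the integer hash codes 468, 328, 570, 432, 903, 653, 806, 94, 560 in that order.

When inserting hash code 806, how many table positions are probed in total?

5

Insert 468: h=0, slot 0 empty => index 0.
Insert 328: h=3, slot 3 empty => index 3.
Insert 570: h=11, slot 11 empty => index 11.
Insert 432: h=3, h2=1, slot 3 occupied => index 4.
Insert 903: h=6, slot 6 empty => index 6.
Insert 653: h=3, h2=6, slot 3 occupied => index 9.
Insert 806: h=0, h2=3, slots 0,3,6,9 occupied => index 12.
Insert 94: h=3, h2=11, slot 3 occupied => index 1.
Insert 560: h=1, h2=9, slot 1 occupied => index 10.
Table: [468, 94, _, 328, 432, _, 903, _, _, 653, 560, 570, 806]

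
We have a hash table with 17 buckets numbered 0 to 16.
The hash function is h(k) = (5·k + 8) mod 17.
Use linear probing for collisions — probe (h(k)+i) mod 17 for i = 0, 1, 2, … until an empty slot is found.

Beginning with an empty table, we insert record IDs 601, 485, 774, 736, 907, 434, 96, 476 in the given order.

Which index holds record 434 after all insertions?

601 hashes to 4; slot 4 is free → place at 4.
485 hashes to 2; slot 2 is free → place at 2.
774 hashes to 2; 2 taken → place at 3.
736 hashes to 16; slot 16 is free → place at 16.
907 hashes to 4; 4 taken → place at 5.
434 hashes to 2; 2,3,4,5 taken → place at 6.
96 hashes to 12; slot 12 is free → place at 12.
476 hashes to 8; slot 8 is free → place at 8.
Table: [-, -, 485, 774, 601, 907, 434, -, 476, -, -, -, 96, -, -, -, 736]

6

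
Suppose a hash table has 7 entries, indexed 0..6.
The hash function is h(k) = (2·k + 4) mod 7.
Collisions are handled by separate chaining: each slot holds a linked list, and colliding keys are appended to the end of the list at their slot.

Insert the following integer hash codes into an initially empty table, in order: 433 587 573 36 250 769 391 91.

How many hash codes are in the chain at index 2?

5

433 -> bucket 2
587 -> bucket 2 (collision)
573 -> bucket 2 (collision)
36 -> bucket 6
250 -> bucket 0
769 -> bucket 2 (collision)
391 -> bucket 2 (collision)
91 -> bucket 4
Final buckets:
0: 250
1: -
2: 433 -> 587 -> 573 -> 769 -> 391
3: -
4: 91
5: -
6: 36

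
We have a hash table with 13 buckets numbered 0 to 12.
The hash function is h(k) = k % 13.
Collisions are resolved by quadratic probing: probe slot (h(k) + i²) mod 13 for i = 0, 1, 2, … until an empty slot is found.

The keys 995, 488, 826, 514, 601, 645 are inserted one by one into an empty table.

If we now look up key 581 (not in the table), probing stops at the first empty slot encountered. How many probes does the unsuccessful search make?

995 hashes to 7; slot 7 is free → place at 7.
488 hashes to 7; 7 taken → place at 8.
826 hashes to 7; 7,8 taken → place at 11.
514 hashes to 7; 7,8,11 taken → place at 3.
601 hashes to 3; 3 taken → place at 4.
645 hashes to 8; 8 taken → place at 9.
Table: [∅, ∅, ∅, 514, 601, ∅, ∅, 995, 488, 645, ∅, 826, ∅]
Lookup 581: h=9, probe 9,10 → slot 10 empty, not found.

2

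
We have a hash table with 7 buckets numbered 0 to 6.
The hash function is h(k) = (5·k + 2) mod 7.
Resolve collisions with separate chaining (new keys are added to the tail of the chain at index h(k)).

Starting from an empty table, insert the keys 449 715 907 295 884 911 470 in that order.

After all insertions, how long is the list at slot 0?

5

449 -> bucket 0
715 -> bucket 0 (collision)
907 -> bucket 1
295 -> bucket 0 (collision)
884 -> bucket 5
911 -> bucket 0 (collision)
470 -> bucket 0 (collision)
Final buckets:
0: 449 -> 715 -> 295 -> 911 -> 470
1: 907
2: _
3: _
4: _
5: 884
6: _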